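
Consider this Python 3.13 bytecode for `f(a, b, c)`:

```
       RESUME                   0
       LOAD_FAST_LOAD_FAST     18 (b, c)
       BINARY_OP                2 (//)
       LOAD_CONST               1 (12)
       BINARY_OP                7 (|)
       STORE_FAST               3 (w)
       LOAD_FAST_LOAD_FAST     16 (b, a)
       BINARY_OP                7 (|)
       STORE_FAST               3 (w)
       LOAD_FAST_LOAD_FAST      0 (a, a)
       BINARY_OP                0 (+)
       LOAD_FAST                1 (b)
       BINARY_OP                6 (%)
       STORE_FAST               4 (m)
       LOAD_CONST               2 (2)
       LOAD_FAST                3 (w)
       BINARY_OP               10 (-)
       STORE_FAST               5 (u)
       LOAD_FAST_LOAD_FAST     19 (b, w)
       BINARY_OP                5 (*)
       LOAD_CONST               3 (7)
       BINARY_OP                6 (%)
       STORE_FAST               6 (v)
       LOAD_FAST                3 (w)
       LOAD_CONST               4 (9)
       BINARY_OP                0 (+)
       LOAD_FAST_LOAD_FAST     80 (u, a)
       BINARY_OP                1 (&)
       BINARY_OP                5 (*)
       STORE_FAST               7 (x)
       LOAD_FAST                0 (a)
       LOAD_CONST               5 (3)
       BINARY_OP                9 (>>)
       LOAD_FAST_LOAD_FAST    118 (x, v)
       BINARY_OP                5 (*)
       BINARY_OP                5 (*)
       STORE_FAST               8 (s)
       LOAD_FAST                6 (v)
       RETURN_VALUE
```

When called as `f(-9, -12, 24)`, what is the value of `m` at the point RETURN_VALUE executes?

LOAD_FAST_LOAD_FAST b,c → push -12,24. Stack: [-12, 24]
BINARY_OP // → -12 // 24 = -1. Stack: [-1]
LOAD_CONST → push 12. Stack: [-1, 12]
BINARY_OP | → -1 | 12 = -1. Stack: [-1]
STORE_FAST w → w=-1. Stack: []
LOAD_FAST_LOAD_FAST b,a → push -12,-9. Stack: [-12, -9]
BINARY_OP | → -12 | -9 = -9. Stack: [-9]
STORE_FAST w → w=-9. Stack: []
LOAD_FAST_LOAD_FAST a,a → push -9,-9. Stack: [-9, -9]
BINARY_OP + → -9 + -9 = -18. Stack: [-18]
LOAD_FAST b → push -12. Stack: [-18, -12]
BINARY_OP % → -18 % -12 = -6. Stack: [-6]
STORE_FAST m → m=-6. Stack: []
LOAD_CONST → push 2. Stack: [2]
LOAD_FAST w → push -9. Stack: [2, -9]
BINARY_OP - → 2 - -9 = 11. Stack: [11]
STORE_FAST u → u=11. Stack: []
LOAD_FAST_LOAD_FAST b,w → push -12,-9. Stack: [-12, -9]
BINARY_OP * → -12 * -9 = 108. Stack: [108]
LOAD_CONST → push 7. Stack: [108, 7]
BINARY_OP % → 108 % 7 = 3. Stack: [3]
STORE_FAST v → v=3. Stack: []
LOAD_FAST w → push -9. Stack: [-9]
LOAD_CONST → push 9. Stack: [-9, 9]
BINARY_OP + → -9 + 9 = 0. Stack: [0]
LOAD_FAST_LOAD_FAST u,a → push 11,-9. Stack: [0, 11, -9]
BINARY_OP & → 11 & -9 = 3. Stack: [0, 3]
BINARY_OP * → 0 * 3 = 0. Stack: [0]
STORE_FAST x → x=0. Stack: []
LOAD_FAST a → push -9. Stack: [-9]
LOAD_CONST → push 3. Stack: [-9, 3]
BINARY_OP >> → -9 >> 3 = -2. Stack: [-2]
LOAD_FAST_LOAD_FAST x,v → push 0,3. Stack: [-2, 0, 3]
BINARY_OP * → 0 * 3 = 0. Stack: [-2, 0]
BINARY_OP * → -2 * 0 = 0. Stack: [0]
STORE_FAST s → s=0. Stack: []
LOAD_FAST v → push 3. Stack: [3]
RETURN_VALUE → return 3.

-6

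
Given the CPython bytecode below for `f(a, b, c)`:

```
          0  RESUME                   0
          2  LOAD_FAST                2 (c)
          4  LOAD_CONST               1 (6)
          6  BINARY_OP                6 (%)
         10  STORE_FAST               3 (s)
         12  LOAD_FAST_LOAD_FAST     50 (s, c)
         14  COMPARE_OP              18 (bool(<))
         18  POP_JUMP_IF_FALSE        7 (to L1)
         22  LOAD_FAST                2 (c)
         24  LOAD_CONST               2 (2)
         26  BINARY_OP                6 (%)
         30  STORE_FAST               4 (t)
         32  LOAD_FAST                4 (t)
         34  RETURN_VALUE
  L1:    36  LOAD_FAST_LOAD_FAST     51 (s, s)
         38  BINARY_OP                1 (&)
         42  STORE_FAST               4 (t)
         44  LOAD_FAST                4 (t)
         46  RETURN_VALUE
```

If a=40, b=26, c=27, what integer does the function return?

1

LOAD_FAST c → push 27. Stack: [27]
LOAD_CONST → push 6. Stack: [27, 6]
BINARY_OP % → 27 % 6 = 3. Stack: [3]
STORE_FAST s → s=3. Stack: []
LOAD_FAST_LOAD_FAST s,c → push 3,27. Stack: [3, 27]
COMPARE_OP bool(<) → 3 vs 27 = True. Stack: [True]
POP_JUMP_IF_FALSE → pop True; no jump. Stack: []
LOAD_FAST c → push 27. Stack: [27]
LOAD_CONST → push 2. Stack: [27, 2]
BINARY_OP % → 27 % 2 = 1. Stack: [1]
STORE_FAST t → t=1. Stack: []
LOAD_FAST t → push 1. Stack: [1]
RETURN_VALUE → return 1.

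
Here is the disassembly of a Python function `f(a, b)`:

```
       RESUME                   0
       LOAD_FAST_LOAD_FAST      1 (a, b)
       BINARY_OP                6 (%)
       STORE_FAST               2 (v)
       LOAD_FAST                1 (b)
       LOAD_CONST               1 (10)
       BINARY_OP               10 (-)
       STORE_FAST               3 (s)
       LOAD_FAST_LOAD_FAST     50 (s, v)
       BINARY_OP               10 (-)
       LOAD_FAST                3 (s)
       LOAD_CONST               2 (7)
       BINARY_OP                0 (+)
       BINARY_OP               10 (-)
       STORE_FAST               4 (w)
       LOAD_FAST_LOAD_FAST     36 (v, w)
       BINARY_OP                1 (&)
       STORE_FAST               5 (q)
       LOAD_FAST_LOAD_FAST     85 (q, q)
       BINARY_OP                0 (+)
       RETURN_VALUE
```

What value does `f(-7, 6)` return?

LOAD_FAST_LOAD_FAST a,b → push -7,6. Stack: [-7, 6]
BINARY_OP % → -7 % 6 = 5. Stack: [5]
STORE_FAST v → v=5. Stack: []
LOAD_FAST b → push 6. Stack: [6]
LOAD_CONST → push 10. Stack: [6, 10]
BINARY_OP - → 6 - 10 = -4. Stack: [-4]
STORE_FAST s → s=-4. Stack: []
LOAD_FAST_LOAD_FAST s,v → push -4,5. Stack: [-4, 5]
BINARY_OP - → -4 - 5 = -9. Stack: [-9]
LOAD_FAST s → push -4. Stack: [-9, -4]
LOAD_CONST → push 7. Stack: [-9, -4, 7]
BINARY_OP + → -4 + 7 = 3. Stack: [-9, 3]
BINARY_OP - → -9 - 3 = -12. Stack: [-12]
STORE_FAST w → w=-12. Stack: []
LOAD_FAST_LOAD_FAST v,w → push 5,-12. Stack: [5, -12]
BINARY_OP & → 5 & -12 = 4. Stack: [4]
STORE_FAST q → q=4. Stack: []
LOAD_FAST_LOAD_FAST q,q → push 4,4. Stack: [4, 4]
BINARY_OP + → 4 + 4 = 8. Stack: [8]
RETURN_VALUE → return 8.

8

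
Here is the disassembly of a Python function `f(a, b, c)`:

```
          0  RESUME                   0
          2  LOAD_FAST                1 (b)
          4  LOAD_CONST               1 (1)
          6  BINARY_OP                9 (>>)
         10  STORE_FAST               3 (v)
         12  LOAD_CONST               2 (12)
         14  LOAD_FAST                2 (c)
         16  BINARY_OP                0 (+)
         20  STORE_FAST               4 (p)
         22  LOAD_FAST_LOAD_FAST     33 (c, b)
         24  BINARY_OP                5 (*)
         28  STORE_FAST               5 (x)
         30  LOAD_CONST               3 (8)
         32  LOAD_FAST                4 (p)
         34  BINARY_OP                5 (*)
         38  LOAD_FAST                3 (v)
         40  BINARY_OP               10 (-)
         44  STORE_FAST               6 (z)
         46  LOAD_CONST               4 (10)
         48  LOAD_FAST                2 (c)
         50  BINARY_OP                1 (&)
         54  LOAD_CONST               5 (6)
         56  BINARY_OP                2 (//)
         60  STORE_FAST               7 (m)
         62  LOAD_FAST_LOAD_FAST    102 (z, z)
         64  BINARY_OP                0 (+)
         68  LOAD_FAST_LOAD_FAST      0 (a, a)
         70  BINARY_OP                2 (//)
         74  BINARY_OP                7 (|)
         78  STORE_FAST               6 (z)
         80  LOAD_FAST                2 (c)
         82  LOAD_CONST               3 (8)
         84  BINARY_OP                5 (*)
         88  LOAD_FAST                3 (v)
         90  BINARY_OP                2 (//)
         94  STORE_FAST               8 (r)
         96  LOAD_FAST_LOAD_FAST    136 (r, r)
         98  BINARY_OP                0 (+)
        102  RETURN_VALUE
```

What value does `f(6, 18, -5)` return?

-10

LOAD_FAST b → push 18. Stack: [18]
LOAD_CONST → push 1. Stack: [18, 1]
BINARY_OP >> → 18 >> 1 = 9. Stack: [9]
STORE_FAST v → v=9. Stack: []
LOAD_CONST → push 12. Stack: [12]
LOAD_FAST c → push -5. Stack: [12, -5]
BINARY_OP + → 12 + -5 = 7. Stack: [7]
STORE_FAST p → p=7. Stack: []
LOAD_FAST_LOAD_FAST c,b → push -5,18. Stack: [-5, 18]
BINARY_OP * → -5 * 18 = -90. Stack: [-90]
STORE_FAST x → x=-90. Stack: []
LOAD_CONST → push 8. Stack: [8]
LOAD_FAST p → push 7. Stack: [8, 7]
BINARY_OP * → 8 * 7 = 56. Stack: [56]
LOAD_FAST v → push 9. Stack: [56, 9]
BINARY_OP - → 56 - 9 = 47. Stack: [47]
STORE_FAST z → z=47. Stack: []
LOAD_CONST → push 10. Stack: [10]
LOAD_FAST c → push -5. Stack: [10, -5]
BINARY_OP & → 10 & -5 = 10. Stack: [10]
LOAD_CONST → push 6. Stack: [10, 6]
BINARY_OP // → 10 // 6 = 1. Stack: [1]
STORE_FAST m → m=1. Stack: []
LOAD_FAST_LOAD_FAST z,z → push 47,47. Stack: [47, 47]
BINARY_OP + → 47 + 47 = 94. Stack: [94]
LOAD_FAST_LOAD_FAST a,a → push 6,6. Stack: [94, 6, 6]
BINARY_OP // → 6 // 6 = 1. Stack: [94, 1]
BINARY_OP | → 94 | 1 = 95. Stack: [95]
STORE_FAST z → z=95. Stack: []
LOAD_FAST c → push -5. Stack: [-5]
LOAD_CONST → push 8. Stack: [-5, 8]
BINARY_OP * → -5 * 8 = -40. Stack: [-40]
LOAD_FAST v → push 9. Stack: [-40, 9]
BINARY_OP // → -40 // 9 = -5. Stack: [-5]
STORE_FAST r → r=-5. Stack: []
LOAD_FAST_LOAD_FAST r,r → push -5,-5. Stack: [-5, -5]
BINARY_OP + → -5 + -5 = -10. Stack: [-10]
RETURN_VALUE → return -10.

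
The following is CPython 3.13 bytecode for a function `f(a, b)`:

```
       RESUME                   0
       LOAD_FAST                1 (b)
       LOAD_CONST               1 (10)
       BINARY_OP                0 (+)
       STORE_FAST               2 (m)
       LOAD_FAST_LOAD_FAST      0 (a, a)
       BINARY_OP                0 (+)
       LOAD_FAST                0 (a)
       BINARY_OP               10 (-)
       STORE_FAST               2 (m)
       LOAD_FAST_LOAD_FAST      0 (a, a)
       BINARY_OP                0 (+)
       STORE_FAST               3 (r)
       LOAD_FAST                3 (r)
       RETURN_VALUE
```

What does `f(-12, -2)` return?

-24

LOAD_FAST b → push -2. Stack: [-2]
LOAD_CONST → push 10. Stack: [-2, 10]
BINARY_OP + → -2 + 10 = 8. Stack: [8]
STORE_FAST m → m=8. Stack: []
LOAD_FAST_LOAD_FAST a,a → push -12,-12. Stack: [-12, -12]
BINARY_OP + → -12 + -12 = -24. Stack: [-24]
LOAD_FAST a → push -12. Stack: [-24, -12]
BINARY_OP - → -24 - -12 = -12. Stack: [-12]
STORE_FAST m → m=-12. Stack: []
LOAD_FAST_LOAD_FAST a,a → push -12,-12. Stack: [-12, -12]
BINARY_OP + → -12 + -12 = -24. Stack: [-24]
STORE_FAST r → r=-24. Stack: []
LOAD_FAST r → push -24. Stack: [-24]
RETURN_VALUE → return -24.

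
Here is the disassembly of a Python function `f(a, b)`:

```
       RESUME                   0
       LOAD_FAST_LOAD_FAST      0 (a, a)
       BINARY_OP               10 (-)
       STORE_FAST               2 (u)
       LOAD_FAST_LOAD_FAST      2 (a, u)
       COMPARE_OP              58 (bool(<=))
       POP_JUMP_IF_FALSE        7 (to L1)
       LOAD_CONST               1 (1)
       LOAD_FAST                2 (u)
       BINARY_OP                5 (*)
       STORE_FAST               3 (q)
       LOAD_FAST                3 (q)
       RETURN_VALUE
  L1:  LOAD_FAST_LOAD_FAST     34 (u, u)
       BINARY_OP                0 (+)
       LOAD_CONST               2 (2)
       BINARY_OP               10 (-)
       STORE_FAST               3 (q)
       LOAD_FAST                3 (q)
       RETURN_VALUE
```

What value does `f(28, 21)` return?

-2

LOAD_FAST_LOAD_FAST a,a → push 28,28. Stack: [28, 28]
BINARY_OP - → 28 - 28 = 0. Stack: [0]
STORE_FAST u → u=0. Stack: []
LOAD_FAST_LOAD_FAST a,u → push 28,0. Stack: [28, 0]
COMPARE_OP bool(<=) → 28 vs 0 = False. Stack: [False]
POP_JUMP_IF_FALSE → pop False; jump. Stack: []
LOAD_FAST_LOAD_FAST u,u → push 0,0. Stack: [0, 0]
BINARY_OP + → 0 + 0 = 0. Stack: [0]
LOAD_CONST → push 2. Stack: [0, 2]
BINARY_OP - → 0 - 2 = -2. Stack: [-2]
STORE_FAST q → q=-2. Stack: []
LOAD_FAST q → push -2. Stack: [-2]
RETURN_VALUE → return -2.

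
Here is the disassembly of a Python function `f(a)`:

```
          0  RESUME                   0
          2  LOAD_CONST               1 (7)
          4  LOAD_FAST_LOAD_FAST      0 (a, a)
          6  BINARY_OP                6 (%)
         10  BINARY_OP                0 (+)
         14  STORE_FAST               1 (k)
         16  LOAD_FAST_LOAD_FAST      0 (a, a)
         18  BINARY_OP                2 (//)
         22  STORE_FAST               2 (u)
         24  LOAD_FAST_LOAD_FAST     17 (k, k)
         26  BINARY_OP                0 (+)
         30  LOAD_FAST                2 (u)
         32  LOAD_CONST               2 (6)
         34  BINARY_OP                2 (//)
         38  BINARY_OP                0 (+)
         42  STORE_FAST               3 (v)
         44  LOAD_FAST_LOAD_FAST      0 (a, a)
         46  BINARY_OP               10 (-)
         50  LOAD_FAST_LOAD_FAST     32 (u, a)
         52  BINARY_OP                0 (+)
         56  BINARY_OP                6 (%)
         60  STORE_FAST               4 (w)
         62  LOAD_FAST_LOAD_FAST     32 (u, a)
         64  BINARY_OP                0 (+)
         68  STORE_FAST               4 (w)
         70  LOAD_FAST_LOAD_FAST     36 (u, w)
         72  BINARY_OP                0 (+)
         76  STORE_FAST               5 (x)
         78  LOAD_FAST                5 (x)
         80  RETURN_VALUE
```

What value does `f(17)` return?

19

LOAD_CONST → push 7. Stack: [7]
LOAD_FAST_LOAD_FAST a,a → push 17,17. Stack: [7, 17, 17]
BINARY_OP % → 17 % 17 = 0. Stack: [7, 0]
BINARY_OP + → 7 + 0 = 7. Stack: [7]
STORE_FAST k → k=7. Stack: []
LOAD_FAST_LOAD_FAST a,a → push 17,17. Stack: [17, 17]
BINARY_OP // → 17 // 17 = 1. Stack: [1]
STORE_FAST u → u=1. Stack: []
LOAD_FAST_LOAD_FAST k,k → push 7,7. Stack: [7, 7]
BINARY_OP + → 7 + 7 = 14. Stack: [14]
LOAD_FAST u → push 1. Stack: [14, 1]
LOAD_CONST → push 6. Stack: [14, 1, 6]
BINARY_OP // → 1 // 6 = 0. Stack: [14, 0]
BINARY_OP + → 14 + 0 = 14. Stack: [14]
STORE_FAST v → v=14. Stack: []
LOAD_FAST_LOAD_FAST a,a → push 17,17. Stack: [17, 17]
BINARY_OP - → 17 - 17 = 0. Stack: [0]
LOAD_FAST_LOAD_FAST u,a → push 1,17. Stack: [0, 1, 17]
BINARY_OP + → 1 + 17 = 18. Stack: [0, 18]
BINARY_OP % → 0 % 18 = 0. Stack: [0]
STORE_FAST w → w=0. Stack: []
LOAD_FAST_LOAD_FAST u,a → push 1,17. Stack: [1, 17]
BINARY_OP + → 1 + 17 = 18. Stack: [18]
STORE_FAST w → w=18. Stack: []
LOAD_FAST_LOAD_FAST u,w → push 1,18. Stack: [1, 18]
BINARY_OP + → 1 + 18 = 19. Stack: [19]
STORE_FAST x → x=19. Stack: []
LOAD_FAST x → push 19. Stack: [19]
RETURN_VALUE → return 19.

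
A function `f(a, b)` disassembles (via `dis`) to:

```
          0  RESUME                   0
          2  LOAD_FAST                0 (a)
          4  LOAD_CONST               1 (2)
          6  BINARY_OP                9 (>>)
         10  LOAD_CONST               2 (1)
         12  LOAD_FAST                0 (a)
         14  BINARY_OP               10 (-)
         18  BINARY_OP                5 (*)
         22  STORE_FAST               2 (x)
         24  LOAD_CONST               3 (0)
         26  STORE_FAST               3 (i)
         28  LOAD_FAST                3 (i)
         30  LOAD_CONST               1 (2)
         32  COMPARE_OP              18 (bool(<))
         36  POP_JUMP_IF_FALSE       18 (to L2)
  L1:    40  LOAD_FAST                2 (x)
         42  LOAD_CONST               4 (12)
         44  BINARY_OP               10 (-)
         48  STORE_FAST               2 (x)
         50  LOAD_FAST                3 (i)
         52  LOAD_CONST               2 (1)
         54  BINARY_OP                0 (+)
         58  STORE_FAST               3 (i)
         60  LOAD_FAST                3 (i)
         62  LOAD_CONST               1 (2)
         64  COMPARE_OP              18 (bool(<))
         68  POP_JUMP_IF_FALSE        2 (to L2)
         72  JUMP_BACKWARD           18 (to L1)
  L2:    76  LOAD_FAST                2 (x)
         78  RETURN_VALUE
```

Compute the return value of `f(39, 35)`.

-366

LOAD_FAST a → push 39. Stack: [39]
LOAD_CONST → push 2. Stack: [39, 2]
BINARY_OP >> → 39 >> 2 = 9. Stack: [9]
LOAD_CONST → push 1. Stack: [9, 1]
LOAD_FAST a → push 39. Stack: [9, 1, 39]
BINARY_OP - → 1 - 39 = -38. Stack: [9, -38]
BINARY_OP * → 9 * -38 = -342. Stack: [-342]
STORE_FAST x → x=-342. Stack: []
LOAD_CONST → push 0. Stack: [0]
STORE_FAST i → i=0. Stack: []
LOAD_FAST i → push 0. Stack: [0]
LOAD_CONST → push 2. Stack: [0, 2]
COMPARE_OP bool(<) → 0 vs 2 = True. Stack: [True]
POP_JUMP_IF_FALSE → pop True; no jump. Stack: []
LOAD_FAST x → push -342. Stack: [-342]
LOAD_CONST → push 12. Stack: [-342, 12]
BINARY_OP - → -342 - 12 = -354. Stack: [-354]
STORE_FAST x → x=-354. Stack: []
LOAD_FAST i → push 0. Stack: [0]
LOAD_CONST → push 1. Stack: [0, 1]
BINARY_OP + → 0 + 1 = 1. Stack: [1]
STORE_FAST i → i=1. Stack: []
LOAD_FAST i → push 1. Stack: [1]
LOAD_CONST → push 2. Stack: [1, 2]
COMPARE_OP bool(<) → 1 vs 2 = True. Stack: [True]
POP_JUMP_IF_FALSE → pop True; no jump. Stack: []
LOAD_FAST x → push -354. Stack: [-354]
LOAD_CONST → push 12. Stack: [-354, 12]
BINARY_OP - → -354 - 12 = -366. Stack: [-366]
STORE_FAST x → x=-366. Stack: []
LOAD_FAST i → push 1. Stack: [1]
LOAD_CONST → push 1. Stack: [1, 1]
BINARY_OP + → 1 + 1 = 2. Stack: [2]
STORE_FAST i → i=2. Stack: []
LOAD_FAST i → push 2. Stack: [2]
LOAD_CONST → push 2. Stack: [2, 2]
COMPARE_OP bool(<) → 2 vs 2 = False. Stack: [False]
POP_JUMP_IF_FALSE → pop False; jump. Stack: []
LOAD_FAST x → push -366. Stack: [-366]
RETURN_VALUE → return -366.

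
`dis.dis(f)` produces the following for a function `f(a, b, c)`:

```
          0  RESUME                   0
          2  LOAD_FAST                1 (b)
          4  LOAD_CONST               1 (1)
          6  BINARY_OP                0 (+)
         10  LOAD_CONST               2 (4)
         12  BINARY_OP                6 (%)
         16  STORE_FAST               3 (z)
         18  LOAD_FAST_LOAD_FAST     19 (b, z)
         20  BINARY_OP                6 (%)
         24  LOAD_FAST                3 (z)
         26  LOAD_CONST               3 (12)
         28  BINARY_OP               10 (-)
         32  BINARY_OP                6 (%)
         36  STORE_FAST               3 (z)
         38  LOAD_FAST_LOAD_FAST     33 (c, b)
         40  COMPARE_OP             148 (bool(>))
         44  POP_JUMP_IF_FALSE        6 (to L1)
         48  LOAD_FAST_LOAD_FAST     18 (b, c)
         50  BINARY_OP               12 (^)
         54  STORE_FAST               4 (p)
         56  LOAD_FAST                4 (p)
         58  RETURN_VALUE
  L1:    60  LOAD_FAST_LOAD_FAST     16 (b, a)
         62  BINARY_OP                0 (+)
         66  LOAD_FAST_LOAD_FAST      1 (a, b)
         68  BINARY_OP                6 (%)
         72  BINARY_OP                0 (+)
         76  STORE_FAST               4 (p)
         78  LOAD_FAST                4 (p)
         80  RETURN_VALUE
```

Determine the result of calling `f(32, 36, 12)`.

LOAD_FAST b → push 36. Stack: [36]
LOAD_CONST → push 1. Stack: [36, 1]
BINARY_OP + → 36 + 1 = 37. Stack: [37]
LOAD_CONST → push 4. Stack: [37, 4]
BINARY_OP % → 37 % 4 = 1. Stack: [1]
STORE_FAST z → z=1. Stack: []
LOAD_FAST_LOAD_FAST b,z → push 36,1. Stack: [36, 1]
BINARY_OP % → 36 % 1 = 0. Stack: [0]
LOAD_FAST z → push 1. Stack: [0, 1]
LOAD_CONST → push 12. Stack: [0, 1, 12]
BINARY_OP - → 1 - 12 = -11. Stack: [0, -11]
BINARY_OP % → 0 % -11 = 0. Stack: [0]
STORE_FAST z → z=0. Stack: []
LOAD_FAST_LOAD_FAST c,b → push 12,36. Stack: [12, 36]
COMPARE_OP bool(>) → 12 vs 36 = False. Stack: [False]
POP_JUMP_IF_FALSE → pop False; jump. Stack: []
LOAD_FAST_LOAD_FAST b,a → push 36,32. Stack: [36, 32]
BINARY_OP + → 36 + 32 = 68. Stack: [68]
LOAD_FAST_LOAD_FAST a,b → push 32,36. Stack: [68, 32, 36]
BINARY_OP % → 32 % 36 = 32. Stack: [68, 32]
BINARY_OP + → 68 + 32 = 100. Stack: [100]
STORE_FAST p → p=100. Stack: []
LOAD_FAST p → push 100. Stack: [100]
RETURN_VALUE → return 100.

100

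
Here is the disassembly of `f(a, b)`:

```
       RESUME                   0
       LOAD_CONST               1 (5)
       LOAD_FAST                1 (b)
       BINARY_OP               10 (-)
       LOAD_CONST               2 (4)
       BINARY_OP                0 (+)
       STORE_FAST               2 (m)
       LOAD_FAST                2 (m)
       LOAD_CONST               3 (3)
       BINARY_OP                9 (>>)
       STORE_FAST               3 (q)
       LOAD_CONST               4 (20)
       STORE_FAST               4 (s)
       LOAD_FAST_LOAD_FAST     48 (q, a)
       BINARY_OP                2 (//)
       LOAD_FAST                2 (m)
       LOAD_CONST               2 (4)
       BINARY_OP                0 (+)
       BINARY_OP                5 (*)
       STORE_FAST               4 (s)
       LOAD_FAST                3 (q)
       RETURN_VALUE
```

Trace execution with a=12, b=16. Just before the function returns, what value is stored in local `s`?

3

LOAD_CONST → push 5. Stack: [5]
LOAD_FAST b → push 16. Stack: [5, 16]
BINARY_OP - → 5 - 16 = -11. Stack: [-11]
LOAD_CONST → push 4. Stack: [-11, 4]
BINARY_OP + → -11 + 4 = -7. Stack: [-7]
STORE_FAST m → m=-7. Stack: []
LOAD_FAST m → push -7. Stack: [-7]
LOAD_CONST → push 3. Stack: [-7, 3]
BINARY_OP >> → -7 >> 3 = -1. Stack: [-1]
STORE_FAST q → q=-1. Stack: []
LOAD_CONST → push 20. Stack: [20]
STORE_FAST s → s=20. Stack: []
LOAD_FAST_LOAD_FAST q,a → push -1,12. Stack: [-1, 12]
BINARY_OP // → -1 // 12 = -1. Stack: [-1]
LOAD_FAST m → push -7. Stack: [-1, -7]
LOAD_CONST → push 4. Stack: [-1, -7, 4]
BINARY_OP + → -7 + 4 = -3. Stack: [-1, -3]
BINARY_OP * → -1 * -3 = 3. Stack: [3]
STORE_FAST s → s=3. Stack: []
LOAD_FAST q → push -1. Stack: [-1]
RETURN_VALUE → return -1.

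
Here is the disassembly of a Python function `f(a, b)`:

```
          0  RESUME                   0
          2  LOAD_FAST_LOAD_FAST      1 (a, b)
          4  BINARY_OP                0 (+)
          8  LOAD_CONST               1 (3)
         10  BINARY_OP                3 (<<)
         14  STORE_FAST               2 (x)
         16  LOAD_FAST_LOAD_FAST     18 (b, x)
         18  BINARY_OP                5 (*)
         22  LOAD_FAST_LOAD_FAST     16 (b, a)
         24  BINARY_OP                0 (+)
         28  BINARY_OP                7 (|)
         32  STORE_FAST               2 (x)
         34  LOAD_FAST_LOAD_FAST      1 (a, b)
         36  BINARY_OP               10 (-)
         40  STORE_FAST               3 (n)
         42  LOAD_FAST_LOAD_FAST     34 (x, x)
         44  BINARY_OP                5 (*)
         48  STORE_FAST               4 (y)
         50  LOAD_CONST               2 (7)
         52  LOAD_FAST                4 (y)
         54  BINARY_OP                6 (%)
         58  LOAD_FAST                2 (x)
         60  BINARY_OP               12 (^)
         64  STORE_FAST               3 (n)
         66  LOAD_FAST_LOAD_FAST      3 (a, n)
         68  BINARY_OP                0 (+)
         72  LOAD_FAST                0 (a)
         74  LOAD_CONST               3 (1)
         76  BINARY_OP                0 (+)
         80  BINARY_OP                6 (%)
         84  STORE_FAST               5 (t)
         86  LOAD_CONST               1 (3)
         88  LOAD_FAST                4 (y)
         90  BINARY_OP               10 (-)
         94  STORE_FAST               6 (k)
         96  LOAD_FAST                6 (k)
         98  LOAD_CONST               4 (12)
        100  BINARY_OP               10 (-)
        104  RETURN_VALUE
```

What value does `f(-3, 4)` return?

LOAD_FAST_LOAD_FAST a,b → push -3,4. Stack: [-3, 4]
BINARY_OP + → -3 + 4 = 1. Stack: [1]
LOAD_CONST → push 3. Stack: [1, 3]
BINARY_OP << → 1 << 3 = 8. Stack: [8]
STORE_FAST x → x=8. Stack: []
LOAD_FAST_LOAD_FAST b,x → push 4,8. Stack: [4, 8]
BINARY_OP * → 4 * 8 = 32. Stack: [32]
LOAD_FAST_LOAD_FAST b,a → push 4,-3. Stack: [32, 4, -3]
BINARY_OP + → 4 + -3 = 1. Stack: [32, 1]
BINARY_OP | → 32 | 1 = 33. Stack: [33]
STORE_FAST x → x=33. Stack: []
LOAD_FAST_LOAD_FAST a,b → push -3,4. Stack: [-3, 4]
BINARY_OP - → -3 - 4 = -7. Stack: [-7]
STORE_FAST n → n=-7. Stack: []
LOAD_FAST_LOAD_FAST x,x → push 33,33. Stack: [33, 33]
BINARY_OP * → 33 * 33 = 1089. Stack: [1089]
STORE_FAST y → y=1089. Stack: []
LOAD_CONST → push 7. Stack: [7]
LOAD_FAST y → push 1089. Stack: [7, 1089]
BINARY_OP % → 7 % 1089 = 7. Stack: [7]
LOAD_FAST x → push 33. Stack: [7, 33]
BINARY_OP ^ → 7 ^ 33 = 38. Stack: [38]
STORE_FAST n → n=38. Stack: []
LOAD_FAST_LOAD_FAST a,n → push -3,38. Stack: [-3, 38]
BINARY_OP + → -3 + 38 = 35. Stack: [35]
LOAD_FAST a → push -3. Stack: [35, -3]
LOAD_CONST → push 1. Stack: [35, -3, 1]
BINARY_OP + → -3 + 1 = -2. Stack: [35, -2]
BINARY_OP % → 35 % -2 = -1. Stack: [-1]
STORE_FAST t → t=-1. Stack: []
LOAD_CONST → push 3. Stack: [3]
LOAD_FAST y → push 1089. Stack: [3, 1089]
BINARY_OP - → 3 - 1089 = -1086. Stack: [-1086]
STORE_FAST k → k=-1086. Stack: []
LOAD_FAST k → push -1086. Stack: [-1086]
LOAD_CONST → push 12. Stack: [-1086, 12]
BINARY_OP - → -1086 - 12 = -1098. Stack: [-1098]
RETURN_VALUE → return -1098.

-1098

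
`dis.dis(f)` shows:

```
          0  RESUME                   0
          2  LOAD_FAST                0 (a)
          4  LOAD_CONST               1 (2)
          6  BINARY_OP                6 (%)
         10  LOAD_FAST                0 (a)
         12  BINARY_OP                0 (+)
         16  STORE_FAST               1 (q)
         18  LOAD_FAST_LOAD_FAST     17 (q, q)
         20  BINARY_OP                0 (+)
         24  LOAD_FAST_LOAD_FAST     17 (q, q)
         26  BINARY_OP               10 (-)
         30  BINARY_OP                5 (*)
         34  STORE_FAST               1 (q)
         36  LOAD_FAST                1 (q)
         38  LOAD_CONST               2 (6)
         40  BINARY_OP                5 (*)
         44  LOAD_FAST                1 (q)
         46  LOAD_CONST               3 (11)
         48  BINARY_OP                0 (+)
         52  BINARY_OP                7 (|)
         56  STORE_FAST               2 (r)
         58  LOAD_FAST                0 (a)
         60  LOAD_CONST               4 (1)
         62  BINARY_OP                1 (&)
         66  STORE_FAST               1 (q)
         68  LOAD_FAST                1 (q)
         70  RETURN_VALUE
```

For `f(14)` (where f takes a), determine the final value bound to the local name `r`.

11

LOAD_FAST a → push 14. Stack: [14]
LOAD_CONST → push 2. Stack: [14, 2]
BINARY_OP % → 14 % 2 = 0. Stack: [0]
LOAD_FAST a → push 14. Stack: [0, 14]
BINARY_OP + → 0 + 14 = 14. Stack: [14]
STORE_FAST q → q=14. Stack: []
LOAD_FAST_LOAD_FAST q,q → push 14,14. Stack: [14, 14]
BINARY_OP + → 14 + 14 = 28. Stack: [28]
LOAD_FAST_LOAD_FAST q,q → push 14,14. Stack: [28, 14, 14]
BINARY_OP - → 14 - 14 = 0. Stack: [28, 0]
BINARY_OP * → 28 * 0 = 0. Stack: [0]
STORE_FAST q → q=0. Stack: []
LOAD_FAST q → push 0. Stack: [0]
LOAD_CONST → push 6. Stack: [0, 6]
BINARY_OP * → 0 * 6 = 0. Stack: [0]
LOAD_FAST q → push 0. Stack: [0, 0]
LOAD_CONST → push 11. Stack: [0, 0, 11]
BINARY_OP + → 0 + 11 = 11. Stack: [0, 11]
BINARY_OP | → 0 | 11 = 11. Stack: [11]
STORE_FAST r → r=11. Stack: []
LOAD_FAST a → push 14. Stack: [14]
LOAD_CONST → push 1. Stack: [14, 1]
BINARY_OP & → 14 & 1 = 0. Stack: [0]
STORE_FAST q → q=0. Stack: []
LOAD_FAST q → push 0. Stack: [0]
RETURN_VALUE → return 0.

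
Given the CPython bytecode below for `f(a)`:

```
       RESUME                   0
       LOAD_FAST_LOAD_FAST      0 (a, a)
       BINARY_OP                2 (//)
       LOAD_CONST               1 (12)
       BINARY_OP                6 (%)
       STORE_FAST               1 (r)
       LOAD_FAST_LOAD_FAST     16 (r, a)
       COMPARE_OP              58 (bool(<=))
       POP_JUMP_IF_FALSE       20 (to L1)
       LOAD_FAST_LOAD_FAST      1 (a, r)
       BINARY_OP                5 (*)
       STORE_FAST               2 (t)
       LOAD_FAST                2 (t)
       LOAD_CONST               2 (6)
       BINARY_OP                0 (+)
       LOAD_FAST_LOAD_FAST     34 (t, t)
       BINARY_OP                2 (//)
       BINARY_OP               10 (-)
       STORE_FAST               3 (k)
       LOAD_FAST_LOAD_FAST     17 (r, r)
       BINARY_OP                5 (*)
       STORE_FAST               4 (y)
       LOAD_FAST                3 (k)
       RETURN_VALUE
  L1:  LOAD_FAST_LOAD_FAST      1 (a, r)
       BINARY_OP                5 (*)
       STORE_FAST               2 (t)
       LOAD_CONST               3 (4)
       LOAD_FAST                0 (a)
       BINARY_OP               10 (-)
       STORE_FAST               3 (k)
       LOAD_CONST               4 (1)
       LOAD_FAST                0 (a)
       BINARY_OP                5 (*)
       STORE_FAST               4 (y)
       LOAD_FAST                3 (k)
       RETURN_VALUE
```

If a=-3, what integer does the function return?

7

LOAD_FAST_LOAD_FAST a,a → push -3,-3. Stack: [-3, -3]
BINARY_OP // → -3 // -3 = 1. Stack: [1]
LOAD_CONST → push 12. Stack: [1, 12]
BINARY_OP % → 1 % 12 = 1. Stack: [1]
STORE_FAST r → r=1. Stack: []
LOAD_FAST_LOAD_FAST r,a → push 1,-3. Stack: [1, -3]
COMPARE_OP bool(<=) → 1 vs -3 = False. Stack: [False]
POP_JUMP_IF_FALSE → pop False; jump. Stack: []
LOAD_FAST_LOAD_FAST a,r → push -3,1. Stack: [-3, 1]
BINARY_OP * → -3 * 1 = -3. Stack: [-3]
STORE_FAST t → t=-3. Stack: []
LOAD_CONST → push 4. Stack: [4]
LOAD_FAST a → push -3. Stack: [4, -3]
BINARY_OP - → 4 - -3 = 7. Stack: [7]
STORE_FAST k → k=7. Stack: []
LOAD_CONST → push 1. Stack: [1]
LOAD_FAST a → push -3. Stack: [1, -3]
BINARY_OP * → 1 * -3 = -3. Stack: [-3]
STORE_FAST y → y=-3. Stack: []
LOAD_FAST k → push 7. Stack: [7]
RETURN_VALUE → return 7.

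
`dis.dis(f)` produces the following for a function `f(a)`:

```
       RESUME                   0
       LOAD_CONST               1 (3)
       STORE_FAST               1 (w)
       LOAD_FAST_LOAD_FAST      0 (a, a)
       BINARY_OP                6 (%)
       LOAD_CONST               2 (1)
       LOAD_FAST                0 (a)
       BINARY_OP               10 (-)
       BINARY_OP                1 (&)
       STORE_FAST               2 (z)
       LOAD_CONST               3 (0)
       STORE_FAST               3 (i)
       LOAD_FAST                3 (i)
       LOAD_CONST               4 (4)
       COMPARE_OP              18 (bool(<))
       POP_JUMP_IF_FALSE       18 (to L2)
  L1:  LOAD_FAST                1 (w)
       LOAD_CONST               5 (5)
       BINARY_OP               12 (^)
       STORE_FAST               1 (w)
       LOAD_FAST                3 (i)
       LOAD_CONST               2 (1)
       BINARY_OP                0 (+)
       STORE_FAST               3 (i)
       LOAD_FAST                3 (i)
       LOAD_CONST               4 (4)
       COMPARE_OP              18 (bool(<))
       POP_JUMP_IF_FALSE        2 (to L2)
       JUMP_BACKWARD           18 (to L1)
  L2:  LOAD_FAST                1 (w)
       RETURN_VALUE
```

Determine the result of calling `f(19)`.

3

LOAD_CONST → push 3. Stack: [3]
STORE_FAST w → w=3. Stack: []
LOAD_FAST_LOAD_FAST a,a → push 19,19. Stack: [19, 19]
BINARY_OP % → 19 % 19 = 0. Stack: [0]
LOAD_CONST → push 1. Stack: [0, 1]
LOAD_FAST a → push 19. Stack: [0, 1, 19]
BINARY_OP - → 1 - 19 = -18. Stack: [0, -18]
BINARY_OP & → 0 & -18 = 0. Stack: [0]
STORE_FAST z → z=0. Stack: []
LOAD_CONST → push 0. Stack: [0]
STORE_FAST i → i=0. Stack: []
LOAD_FAST i → push 0. Stack: [0]
LOAD_CONST → push 4. Stack: [0, 4]
COMPARE_OP bool(<) → 0 vs 4 = True. Stack: [True]
POP_JUMP_IF_FALSE → pop True; no jump. Stack: []
LOAD_FAST w → push 3. Stack: [3]
LOAD_CONST → push 5. Stack: [3, 5]
BINARY_OP ^ → 3 ^ 5 = 6. Stack: [6]
STORE_FAST w → w=6. Stack: []
LOAD_FAST i → push 0. Stack: [0]
LOAD_CONST → push 1. Stack: [0, 1]
BINARY_OP + → 0 + 1 = 1. Stack: [1]
STORE_FAST i → i=1. Stack: []
LOAD_FAST i → push 1. Stack: [1]
LOAD_CONST → push 4. Stack: [1, 4]
COMPARE_OP bool(<) → 1 vs 4 = True. Stack: [True]
POP_JUMP_IF_FALSE → pop True; no jump. Stack: []
LOAD_FAST w → push 6. Stack: [6]
LOAD_CONST → push 5. Stack: [6, 5]
BINARY_OP ^ → 6 ^ 5 = 3. Stack: [3]
STORE_FAST w → w=3. Stack: []
LOAD_FAST i → push 1. Stack: [1]
LOAD_CONST → push 1. Stack: [1, 1]
BINARY_OP + → 1 + 1 = 2. Stack: [2]
STORE_FAST i → i=2. Stack: []
LOAD_FAST i → push 2. Stack: [2]
LOAD_CONST → push 4. Stack: [2, 4]
COMPARE_OP bool(<) → 2 vs 4 = True. Stack: [True]
POP_JUMP_IF_FALSE → pop True; no jump. Stack: []
LOAD_FAST w → push 3. Stack: [3]
LOAD_CONST → push 5. Stack: [3, 5]
BINARY_OP ^ → 3 ^ 5 = 6. Stack: [6]
STORE_FAST w → w=6. Stack: []
LOAD_FAST i → push 2. Stack: [2]
LOAD_CONST → push 1. Stack: [2, 1]
BINARY_OP + → 2 + 1 = 3. Stack: [3]
STORE_FAST i → i=3. Stack: []
LOAD_FAST i → push 3. Stack: [3]
LOAD_CONST → push 4. Stack: [3, 4]
COMPARE_OP bool(<) → 3 vs 4 = True. Stack: [True]
POP_JUMP_IF_FALSE → pop True; no jump. Stack: []
LOAD_FAST w → push 6. Stack: [6]
LOAD_CONST → push 5. Stack: [6, 5]
BINARY_OP ^ → 6 ^ 5 = 3. Stack: [3]
STORE_FAST w → w=3. Stack: []
LOAD_FAST i → push 3. Stack: [3]
LOAD_CONST → push 1. Stack: [3, 1]
BINARY_OP + → 3 + 1 = 4. Stack: [4]
STORE_FAST i → i=4. Stack: []
LOAD_FAST i → push 4. Stack: [4]
LOAD_CONST → push 4. Stack: [4, 4]
COMPARE_OP bool(<) → 4 vs 4 = False. Stack: [False]
POP_JUMP_IF_FALSE → pop False; jump. Stack: []
LOAD_FAST w → push 3. Stack: [3]
RETURN_VALUE → return 3.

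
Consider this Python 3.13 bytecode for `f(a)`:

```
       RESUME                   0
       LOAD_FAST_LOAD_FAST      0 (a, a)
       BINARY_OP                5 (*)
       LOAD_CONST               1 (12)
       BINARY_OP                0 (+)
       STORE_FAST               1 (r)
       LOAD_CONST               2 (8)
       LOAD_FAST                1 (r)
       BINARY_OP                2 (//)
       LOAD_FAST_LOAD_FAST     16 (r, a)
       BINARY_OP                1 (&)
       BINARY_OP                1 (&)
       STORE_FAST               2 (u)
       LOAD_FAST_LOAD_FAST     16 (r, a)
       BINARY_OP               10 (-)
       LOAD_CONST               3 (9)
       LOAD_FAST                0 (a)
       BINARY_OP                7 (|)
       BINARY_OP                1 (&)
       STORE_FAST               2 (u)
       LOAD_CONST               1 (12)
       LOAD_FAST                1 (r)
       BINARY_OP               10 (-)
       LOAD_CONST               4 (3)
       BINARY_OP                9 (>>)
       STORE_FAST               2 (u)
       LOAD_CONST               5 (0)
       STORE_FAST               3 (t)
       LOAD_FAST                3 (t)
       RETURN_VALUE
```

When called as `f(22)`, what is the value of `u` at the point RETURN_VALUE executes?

-61

LOAD_FAST_LOAD_FAST a,a → push 22,22. Stack: [22, 22]
BINARY_OP * → 22 * 22 = 484. Stack: [484]
LOAD_CONST → push 12. Stack: [484, 12]
BINARY_OP + → 484 + 12 = 496. Stack: [496]
STORE_FAST r → r=496. Stack: []
LOAD_CONST → push 8. Stack: [8]
LOAD_FAST r → push 496. Stack: [8, 496]
BINARY_OP // → 8 // 496 = 0. Stack: [0]
LOAD_FAST_LOAD_FAST r,a → push 496,22. Stack: [0, 496, 22]
BINARY_OP & → 496 & 22 = 16. Stack: [0, 16]
BINARY_OP & → 0 & 16 = 0. Stack: [0]
STORE_FAST u → u=0. Stack: []
LOAD_FAST_LOAD_FAST r,a → push 496,22. Stack: [496, 22]
BINARY_OP - → 496 - 22 = 474. Stack: [474]
LOAD_CONST → push 9. Stack: [474, 9]
LOAD_FAST a → push 22. Stack: [474, 9, 22]
BINARY_OP | → 9 | 22 = 31. Stack: [474, 31]
BINARY_OP & → 474 & 31 = 26. Stack: [26]
STORE_FAST u → u=26. Stack: []
LOAD_CONST → push 12. Stack: [12]
LOAD_FAST r → push 496. Stack: [12, 496]
BINARY_OP - → 12 - 496 = -484. Stack: [-484]
LOAD_CONST → push 3. Stack: [-484, 3]
BINARY_OP >> → -484 >> 3 = -61. Stack: [-61]
STORE_FAST u → u=-61. Stack: []
LOAD_CONST → push 0. Stack: [0]
STORE_FAST t → t=0. Stack: []
LOAD_FAST t → push 0. Stack: [0]
RETURN_VALUE → return 0.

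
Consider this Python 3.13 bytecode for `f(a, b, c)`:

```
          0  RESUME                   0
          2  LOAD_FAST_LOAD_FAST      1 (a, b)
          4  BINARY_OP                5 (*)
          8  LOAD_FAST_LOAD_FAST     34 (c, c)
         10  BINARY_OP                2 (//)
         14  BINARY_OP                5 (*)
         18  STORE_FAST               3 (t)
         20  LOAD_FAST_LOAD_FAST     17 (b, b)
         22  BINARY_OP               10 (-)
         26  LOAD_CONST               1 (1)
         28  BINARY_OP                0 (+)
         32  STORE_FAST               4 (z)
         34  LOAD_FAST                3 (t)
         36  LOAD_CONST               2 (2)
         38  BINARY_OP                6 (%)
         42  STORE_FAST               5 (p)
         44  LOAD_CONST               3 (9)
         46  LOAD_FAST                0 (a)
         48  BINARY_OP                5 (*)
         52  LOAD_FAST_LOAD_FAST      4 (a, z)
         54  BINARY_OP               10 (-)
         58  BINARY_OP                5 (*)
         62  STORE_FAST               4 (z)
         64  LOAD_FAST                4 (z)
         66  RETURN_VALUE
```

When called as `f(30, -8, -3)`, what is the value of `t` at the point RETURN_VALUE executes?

-240

LOAD_FAST_LOAD_FAST a,b → push 30,-8. Stack: [30, -8]
BINARY_OP * → 30 * -8 = -240. Stack: [-240]
LOAD_FAST_LOAD_FAST c,c → push -3,-3. Stack: [-240, -3, -3]
BINARY_OP // → -3 // -3 = 1. Stack: [-240, 1]
BINARY_OP * → -240 * 1 = -240. Stack: [-240]
STORE_FAST t → t=-240. Stack: []
LOAD_FAST_LOAD_FAST b,b → push -8,-8. Stack: [-8, -8]
BINARY_OP - → -8 - -8 = 0. Stack: [0]
LOAD_CONST → push 1. Stack: [0, 1]
BINARY_OP + → 0 + 1 = 1. Stack: [1]
STORE_FAST z → z=1. Stack: []
LOAD_FAST t → push -240. Stack: [-240]
LOAD_CONST → push 2. Stack: [-240, 2]
BINARY_OP % → -240 % 2 = 0. Stack: [0]
STORE_FAST p → p=0. Stack: []
LOAD_CONST → push 9. Stack: [9]
LOAD_FAST a → push 30. Stack: [9, 30]
BINARY_OP * → 9 * 30 = 270. Stack: [270]
LOAD_FAST_LOAD_FAST a,z → push 30,1. Stack: [270, 30, 1]
BINARY_OP - → 30 - 1 = 29. Stack: [270, 29]
BINARY_OP * → 270 * 29 = 7830. Stack: [7830]
STORE_FAST z → z=7830. Stack: []
LOAD_FAST z → push 7830. Stack: [7830]
RETURN_VALUE → return 7830.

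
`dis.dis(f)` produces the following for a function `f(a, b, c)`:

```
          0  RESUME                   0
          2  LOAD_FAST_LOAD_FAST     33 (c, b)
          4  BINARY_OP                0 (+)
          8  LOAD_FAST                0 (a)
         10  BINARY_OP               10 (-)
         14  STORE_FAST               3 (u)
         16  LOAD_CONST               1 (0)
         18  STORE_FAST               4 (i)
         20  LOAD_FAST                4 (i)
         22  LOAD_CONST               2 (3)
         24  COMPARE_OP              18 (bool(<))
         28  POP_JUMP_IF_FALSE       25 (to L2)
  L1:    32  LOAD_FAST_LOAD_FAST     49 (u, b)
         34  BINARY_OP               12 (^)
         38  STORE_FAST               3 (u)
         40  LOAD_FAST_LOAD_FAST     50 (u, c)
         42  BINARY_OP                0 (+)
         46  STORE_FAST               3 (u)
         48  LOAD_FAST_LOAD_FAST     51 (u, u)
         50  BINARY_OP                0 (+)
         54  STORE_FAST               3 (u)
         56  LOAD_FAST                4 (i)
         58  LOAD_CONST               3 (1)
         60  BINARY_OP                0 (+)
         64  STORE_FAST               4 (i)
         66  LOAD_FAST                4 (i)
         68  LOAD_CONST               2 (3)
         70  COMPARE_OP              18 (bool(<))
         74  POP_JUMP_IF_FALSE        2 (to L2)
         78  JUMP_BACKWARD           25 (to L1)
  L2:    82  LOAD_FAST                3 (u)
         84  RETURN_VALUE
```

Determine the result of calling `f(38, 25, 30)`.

LOAD_FAST_LOAD_FAST c,b → push 30,25
BINARY_OP + → 30 + 25 = 55
LOAD_FAST a → push 38
BINARY_OP - → 55 - 38 = 17
STORE_FAST u → u=17
LOAD_CONST → push 0
STORE_FAST i → i=0
LOAD_FAST i → push 0
LOAD_CONST → push 3
COMPARE_OP bool(<) → 0 vs 3 = True
POP_JUMP_IF_FALSE → pop True; no jump
LOAD_FAST_LOAD_FAST u,b → push 17,25
BINARY_OP ^ → 17 ^ 25 = 8
STORE_FAST u → u=8
LOAD_FAST_LOAD_FAST u,c → push 8,30
BINARY_OP + → 8 + 30 = 38
STORE_FAST u → u=38
LOAD_FAST_LOAD_FAST u,u → push 38,38
BINARY_OP + → 38 + 38 = 76
STORE_FAST u → u=76
LOAD_FAST i → push 0
LOAD_CONST → push 1
BINARY_OP + → 0 + 1 = 1
STORE_FAST i → i=1
LOAD_FAST i → push 1
LOAD_CONST → push 3
COMPARE_OP bool(<) → 1 vs 3 = True
POP_JUMP_IF_FALSE → pop True; no jump
LOAD_FAST_LOAD_FAST u,b → push 76,25
BINARY_OP ^ → 76 ^ 25 = 85
STORE_FAST u → u=85
LOAD_FAST_LOAD_FAST u,c → push 85,30
BINARY_OP + → 85 + 30 = 115
STORE_FAST u → u=115
LOAD_FAST_LOAD_FAST u,u → push 115,115
BINARY_OP + → 115 + 115 = 230
STORE_FAST u → u=230
LOAD_FAST i → push 1
LOAD_CONST → push 1
BINARY_OP + → 1 + 1 = 2
STORE_FAST i → i=2
LOAD_FAST i → push 2
LOAD_CONST → push 3
COMPARE_OP bool(<) → 2 vs 3 = True
POP_JUMP_IF_FALSE → pop True; no jump
LOAD_FAST_LOAD_FAST u,b → push 230,25
BINARY_OP ^ → 230 ^ 25 = 255
STORE_FAST u → u=255
LOAD_FAST_LOAD_FAST u,c → push 255,30
BINARY_OP + → 255 + 30 = 285
STORE_FAST u → u=285
LOAD_FAST_LOAD_FAST u,u → push 285,285
BINARY_OP + → 285 + 285 = 570
STORE_FAST u → u=570
LOAD_FAST i → push 2
LOAD_CONST → push 1
BINARY_OP + → 2 + 1 = 3
STORE_FAST i → i=3
LOAD_FAST i → push 3
LOAD_CONST → push 3
COMPARE_OP bool(<) → 3 vs 3 = False
POP_JUMP_IF_FALSE → pop False; jump
LOAD_FAST u → push 570
RETURN_VALUE → return 570.

570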